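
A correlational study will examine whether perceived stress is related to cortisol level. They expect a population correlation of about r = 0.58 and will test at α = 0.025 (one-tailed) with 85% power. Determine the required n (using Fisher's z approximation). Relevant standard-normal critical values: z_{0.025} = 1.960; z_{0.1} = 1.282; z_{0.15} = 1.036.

n = 24

Fisher's z: C = ½·ln((1+r)/(1−r)) = ½·ln(3.7619) = 0.6625.
n = ((z_{α} + z_β)/C)² + 3.
(1.960 + 1.036) / 0.6625 = 2.996 / 0.6625 = 4.522.
n = 4.522² + 3 = 20.45 + 3 = 23.5.
Round up.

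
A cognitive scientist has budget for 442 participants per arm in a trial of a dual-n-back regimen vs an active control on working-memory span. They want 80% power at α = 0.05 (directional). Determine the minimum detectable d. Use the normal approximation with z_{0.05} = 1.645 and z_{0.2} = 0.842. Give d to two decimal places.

For two independent groups of n = 442 each: d_min = (z_{α} + z_β)·√(2/n).
z-sum = 1.645 + 0.842 = 2.487.
d_min = 2.487 × √(2/442) = 2.487 × 0.0673 = 0.167.

d_min ≈ 0.17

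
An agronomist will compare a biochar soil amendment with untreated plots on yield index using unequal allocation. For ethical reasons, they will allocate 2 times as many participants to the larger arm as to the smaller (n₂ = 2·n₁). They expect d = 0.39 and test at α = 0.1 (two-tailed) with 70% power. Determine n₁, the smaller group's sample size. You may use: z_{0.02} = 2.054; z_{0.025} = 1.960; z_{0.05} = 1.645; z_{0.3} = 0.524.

With allocation ratio k = n₂/n₁ = 2, Var(x̄₁−x̄₂) = σ²(1/n₁ + 1/(k·n₁)) = σ²·(k+1)/(k·n₁).
So n₁ = (1 + 1/k)·((z_{α/2} + z_β)/d)² = 1.500 × (2.169/0.39)².
n₁ = 1.500 × 30.93 = 46.4.
Round up: n₁ = 47, giving n₂ = 2 × 47 = 94.

n₁ = 47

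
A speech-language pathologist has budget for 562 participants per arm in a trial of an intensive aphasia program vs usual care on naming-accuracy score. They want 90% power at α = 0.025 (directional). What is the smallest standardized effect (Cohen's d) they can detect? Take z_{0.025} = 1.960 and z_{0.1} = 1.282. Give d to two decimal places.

d_min ≈ 0.19

For two independent groups of n = 562 each: d_min = (z_{α} + z_β)·√(2/n).
z-sum = 1.960 + 1.282 = 3.242.
d_min = 3.242 × √(2/562) = 3.242 × 0.0597 = 0.193.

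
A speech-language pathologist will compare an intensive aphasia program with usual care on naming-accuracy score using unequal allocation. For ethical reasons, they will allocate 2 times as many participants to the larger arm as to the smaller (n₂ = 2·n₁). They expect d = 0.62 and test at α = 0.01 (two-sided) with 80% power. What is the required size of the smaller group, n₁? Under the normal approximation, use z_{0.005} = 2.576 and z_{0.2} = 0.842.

n₁ = 46

With allocation ratio k = n₂/n₁ = 2, Var(x̄₁−x̄₂) = σ²(1/n₁ + 1/(k·n₁)) = σ²·(k+1)/(k·n₁).
So n₁ = (1 + 1/k)·((z_{α/2} + z_β)/d)² = 1.500 × (3.418/0.62)².
n₁ = 1.500 × 30.39 = 45.6.
Round up: n₁ = 46, giving n₂ = 2 × 46 = 92.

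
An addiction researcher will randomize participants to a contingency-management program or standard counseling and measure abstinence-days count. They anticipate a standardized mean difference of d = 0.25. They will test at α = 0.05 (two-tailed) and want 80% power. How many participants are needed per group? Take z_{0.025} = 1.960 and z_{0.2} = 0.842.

For two independent groups with equal n: n = 2·((z_{α/2} + z_β) / d)².
z_{α/2} + z_β = 1.960 + 0.842 = 2.802.
n = 2 × (2.802 / 0.25)² = 2 × 11.208² = 2 × 125.62 = 251.2.
Round up to the next whole participant.

n = 252 per group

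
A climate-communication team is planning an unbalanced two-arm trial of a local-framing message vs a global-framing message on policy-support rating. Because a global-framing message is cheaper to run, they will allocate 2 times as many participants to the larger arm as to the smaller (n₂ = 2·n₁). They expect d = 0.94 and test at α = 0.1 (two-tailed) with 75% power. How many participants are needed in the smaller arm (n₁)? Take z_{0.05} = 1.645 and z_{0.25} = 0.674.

With allocation ratio k = n₂/n₁ = 2, Var(x̄₁−x̄₂) = σ²(1/n₁ + 1/(k·n₁)) = σ²·(k+1)/(k·n₁).
So n₁ = (1 + 1/k)·((z_{α/2} + z_β)/d)² = 1.500 × (2.319/0.94)².
n₁ = 1.500 × 6.09 = 9.1.
Round up: n₁ = 10, giving n₂ = 2 × 10 = 20.

n₁ = 10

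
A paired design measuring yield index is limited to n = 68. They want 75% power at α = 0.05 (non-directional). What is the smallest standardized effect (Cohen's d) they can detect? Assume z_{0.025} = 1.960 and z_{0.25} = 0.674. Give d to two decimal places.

For a single sample (or paired design) of n = 68: d_min = (z_{α/2} + z_β)/√n.
z-sum = 1.960 + 0.674 = 2.634.
d_min = 2.634 / √68 = 2.634 / 8.246 = 0.319.

d_min ≈ 0.32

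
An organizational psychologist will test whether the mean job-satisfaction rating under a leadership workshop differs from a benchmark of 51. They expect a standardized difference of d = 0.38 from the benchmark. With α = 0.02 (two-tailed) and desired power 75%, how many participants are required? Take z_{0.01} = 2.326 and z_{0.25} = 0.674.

n = 63

For a one-sample test: n = ((z_{α/2} + z_β) / d)².
z_{α/2} + z_β = 2.326 + 0.674 = 3.000.
n = (3.000 / 0.38)² = 7.895² = 62.33.
Round up.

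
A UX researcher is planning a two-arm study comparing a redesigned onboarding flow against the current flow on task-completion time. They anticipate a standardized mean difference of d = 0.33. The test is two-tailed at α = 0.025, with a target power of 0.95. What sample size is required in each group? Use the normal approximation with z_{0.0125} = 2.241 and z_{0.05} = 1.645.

n = 278 per group

For two independent groups with equal n: n = 2·((z_{α/2} + z_β) / d)².
z_{α/2} + z_β = 2.241 + 1.645 = 3.886.
n = 2 × (3.886 / 0.33)² = 2 × 11.776² = 2 × 138.67 = 277.3.
Round up to the next whole participant.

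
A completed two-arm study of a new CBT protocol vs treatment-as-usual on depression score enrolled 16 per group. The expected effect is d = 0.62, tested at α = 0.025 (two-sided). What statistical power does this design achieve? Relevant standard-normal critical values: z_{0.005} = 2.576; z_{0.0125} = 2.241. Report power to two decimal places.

power ≈ 0.31

For two equal groups, power = Φ(d·√(n/2) − z_{α/2}).
d·√(n/2) = 0.62 × √(16/2) = 0.62 × 2.828 = 1.754.
z_β = 1.754 − 2.241 = -0.487.
Power = Φ(-0.487) = 0.313.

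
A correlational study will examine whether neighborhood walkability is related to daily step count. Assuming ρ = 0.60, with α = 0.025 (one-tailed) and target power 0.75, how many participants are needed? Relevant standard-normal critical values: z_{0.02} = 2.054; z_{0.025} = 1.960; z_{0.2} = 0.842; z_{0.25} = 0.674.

Fisher's z: C = ½·ln((1+r)/(1−r)) = ½·ln(4.0000) = 0.6931.
n = ((z_{α} + z_β)/C)² + 3.
(1.960 + 0.674) / 0.6931 = 2.634 / 0.6931 = 3.800.
n = 3.800² + 3 = 14.44 + 3 = 17.4.
Round up.

n = 18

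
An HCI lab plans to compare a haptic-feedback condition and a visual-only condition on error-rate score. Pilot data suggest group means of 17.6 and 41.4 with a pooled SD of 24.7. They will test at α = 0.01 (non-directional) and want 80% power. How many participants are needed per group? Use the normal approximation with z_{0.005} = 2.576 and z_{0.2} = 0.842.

n = 26 per group

Cohen's d = |M₁ − M₂| / SD_pooled = |17.6 − 41.4| / 24.7 = 23.8 / 24.7 = 0.964.
For two independent groups with equal n: n = 2·((z_{α/2} + z_β) / d)².
z_{α/2} + z_β = 2.576 + 0.842 = 3.418.
n = 2 × (3.418 / 0.964)² = 2 × 3.546² = 2 × 12.57 = 25.1.
Round up to the next whole participant.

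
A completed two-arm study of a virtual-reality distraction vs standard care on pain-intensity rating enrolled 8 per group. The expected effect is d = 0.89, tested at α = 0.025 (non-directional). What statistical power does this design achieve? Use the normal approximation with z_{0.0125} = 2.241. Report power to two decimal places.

For two equal groups, power = Φ(d·√(n/2) − z_{α/2}).
d·√(n/2) = 0.89 × √(8/2) = 0.89 × 2.000 = 1.780.
z_β = 1.780 − 2.241 = -0.461.
Power = Φ(-0.461) = 0.322.

power ≈ 0.32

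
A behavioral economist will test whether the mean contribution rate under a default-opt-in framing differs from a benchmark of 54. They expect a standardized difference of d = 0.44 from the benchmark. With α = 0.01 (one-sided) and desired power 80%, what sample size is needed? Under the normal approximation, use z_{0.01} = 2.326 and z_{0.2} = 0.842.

For a one-sample test: n = ((z_{α} + z_β) / d)².
z_{α} + z_β = 2.326 + 0.842 = 3.168.
n = (3.168 / 0.44)² = 7.200² = 51.84.
Round up.

n = 52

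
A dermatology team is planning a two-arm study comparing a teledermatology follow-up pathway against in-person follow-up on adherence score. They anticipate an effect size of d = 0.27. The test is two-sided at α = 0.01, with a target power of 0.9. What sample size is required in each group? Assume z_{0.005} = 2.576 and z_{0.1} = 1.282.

For two independent groups with equal n: n = 2·((z_{α/2} + z_β) / d)².
z_{α/2} + z_β = 2.576 + 1.282 = 3.858.
n = 2 × (3.858 / 0.27)² = 2 × 14.289² = 2 × 204.17 = 408.3.
Round up to the next whole participant.

n = 409 per group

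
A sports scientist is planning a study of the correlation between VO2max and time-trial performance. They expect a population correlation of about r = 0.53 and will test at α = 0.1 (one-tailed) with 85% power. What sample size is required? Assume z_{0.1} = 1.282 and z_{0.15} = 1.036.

Fisher's z: C = ½·ln((1+r)/(1−r)) = ½·ln(3.2553) = 0.5901.
n = ((z_{α} + z_β)/C)² + 3.
(1.282 + 1.036) / 0.5901 = 2.318 / 0.5901 = 3.928.
n = 3.928² + 3 = 15.43 + 3 = 18.4.
Round up.

n = 19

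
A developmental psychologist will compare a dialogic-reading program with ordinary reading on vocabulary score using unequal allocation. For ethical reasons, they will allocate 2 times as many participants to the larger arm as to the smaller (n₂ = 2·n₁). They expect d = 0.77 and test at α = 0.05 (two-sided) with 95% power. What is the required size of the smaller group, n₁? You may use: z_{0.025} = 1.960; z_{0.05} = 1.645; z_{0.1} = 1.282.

n₁ = 33

With allocation ratio k = n₂/n₁ = 2, Var(x̄₁−x̄₂) = σ²(1/n₁ + 1/(k·n₁)) = σ²·(k+1)/(k·n₁).
So n₁ = (1 + 1/k)·((z_{α/2} + z_β)/d)² = 1.500 × (3.605/0.77)².
n₁ = 1.500 × 21.92 = 32.9.
Round up: n₁ = 33, giving n₂ = 2 × 33 = 66.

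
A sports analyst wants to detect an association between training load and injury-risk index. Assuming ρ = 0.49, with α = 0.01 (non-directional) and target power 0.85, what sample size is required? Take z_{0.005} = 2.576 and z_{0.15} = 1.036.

n = 49

Fisher's z: C = ½·ln((1+r)/(1−r)) = ½·ln(2.9216) = 0.5361.
n = ((z_{α/2} + z_β)/C)² + 3.
(2.576 + 1.036) / 0.5361 = 3.612 / 0.5361 = 6.738.
n = 6.738² + 3 = 45.39 + 3 = 48.4.
Round up.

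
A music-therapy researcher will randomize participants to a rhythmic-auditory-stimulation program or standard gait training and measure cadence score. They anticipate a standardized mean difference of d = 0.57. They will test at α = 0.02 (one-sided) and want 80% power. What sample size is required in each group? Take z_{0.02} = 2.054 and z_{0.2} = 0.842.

n = 52 per group

For two independent groups with equal n: n = 2·((z_{α} + z_β) / d)².
z_{α} + z_β = 2.054 + 0.842 = 2.896.
n = 2 × (2.896 / 0.57)² = 2 × 5.081² = 2 × 25.81 = 51.6.
Round up to the next whole participant.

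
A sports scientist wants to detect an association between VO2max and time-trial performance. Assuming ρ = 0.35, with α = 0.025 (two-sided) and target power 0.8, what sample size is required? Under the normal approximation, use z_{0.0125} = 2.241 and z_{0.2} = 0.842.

Fisher's z: C = ½·ln((1+r)/(1−r)) = ½·ln(2.0769) = 0.3654.
n = ((z_{α/2} + z_β)/C)² + 3.
(2.241 + 0.842) / 0.3654 = 3.083 / 0.3654 = 8.437.
n = 8.437² + 3 = 71.19 + 3 = 74.2.
Round up.

n = 75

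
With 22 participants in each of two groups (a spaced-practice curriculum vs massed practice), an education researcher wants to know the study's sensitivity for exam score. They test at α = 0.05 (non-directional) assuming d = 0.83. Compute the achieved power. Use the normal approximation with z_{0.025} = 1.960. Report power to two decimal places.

power ≈ 0.79

For two equal groups, power = Φ(d·√(n/2) − z_{α/2}).
d·√(n/2) = 0.83 × √(22/2) = 0.83 × 3.317 = 2.753.
z_β = 2.753 − 1.960 = 0.793.
Power = Φ(0.793) = 0.786.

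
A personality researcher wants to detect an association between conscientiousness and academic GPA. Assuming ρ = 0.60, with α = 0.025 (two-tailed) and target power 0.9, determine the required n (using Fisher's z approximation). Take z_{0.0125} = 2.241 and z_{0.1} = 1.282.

n = 29

Fisher's z: C = ½·ln((1+r)/(1−r)) = ½·ln(4.0000) = 0.6931.
n = ((z_{α/2} + z_β)/C)² + 3.
(2.241 + 1.282) / 0.6931 = 3.523 / 0.6931 = 5.083.
n = 5.083² + 3 = 25.84 + 3 = 28.8.
Round up.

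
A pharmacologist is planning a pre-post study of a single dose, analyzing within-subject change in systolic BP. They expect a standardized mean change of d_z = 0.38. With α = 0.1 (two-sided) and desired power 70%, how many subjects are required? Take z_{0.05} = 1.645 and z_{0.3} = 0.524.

For a paired (one-sample on differences) test: n = ((z_{α/2} + z_β) / d)².
z_{α/2} + z_β = 1.645 + 0.524 = 2.169.
n = (2.169 / 0.38)² = 5.708² = 32.58.
Round up.

n = 33 pairs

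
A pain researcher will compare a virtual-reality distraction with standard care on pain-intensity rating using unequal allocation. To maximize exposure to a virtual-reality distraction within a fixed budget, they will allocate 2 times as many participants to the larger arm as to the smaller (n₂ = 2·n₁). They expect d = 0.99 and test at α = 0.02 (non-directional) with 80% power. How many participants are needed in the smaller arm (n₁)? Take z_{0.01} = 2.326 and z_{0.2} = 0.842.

n₁ = 16

With allocation ratio k = n₂/n₁ = 2, Var(x̄₁−x̄₂) = σ²(1/n₁ + 1/(k·n₁)) = σ²·(k+1)/(k·n₁).
So n₁ = (1 + 1/k)·((z_{α/2} + z_β)/d)² = 1.500 × (3.168/0.99)².
n₁ = 1.500 × 10.24 = 15.4.
Round up: n₁ = 16, giving n₂ = 2 × 16 = 32.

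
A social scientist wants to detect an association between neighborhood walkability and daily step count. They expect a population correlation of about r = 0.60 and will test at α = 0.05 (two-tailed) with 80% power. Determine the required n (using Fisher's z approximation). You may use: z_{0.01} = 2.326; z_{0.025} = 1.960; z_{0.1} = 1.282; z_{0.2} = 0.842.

Fisher's z: C = ½·ln((1+r)/(1−r)) = ½·ln(4.0000) = 0.6931.
n = ((z_{α/2} + z_β)/C)² + 3.
(1.960 + 0.842) / 0.6931 = 2.802 / 0.6931 = 4.043.
n = 4.043² + 3 = 16.34 + 3 = 19.3.
Round up.

n = 20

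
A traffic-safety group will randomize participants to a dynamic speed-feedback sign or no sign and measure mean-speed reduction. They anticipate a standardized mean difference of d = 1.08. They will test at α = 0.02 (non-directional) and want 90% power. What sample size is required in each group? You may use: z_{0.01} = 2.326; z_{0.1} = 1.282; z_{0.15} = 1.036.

For two independent groups with equal n: n = 2·((z_{α/2} + z_β) / d)².
z_{α/2} + z_β = 2.326 + 1.282 = 3.608.
n = 2 × (3.608 / 1.08)² = 2 × 3.341² = 2 × 11.16 = 22.3.
Round up to the next whole participant.

n = 23 per group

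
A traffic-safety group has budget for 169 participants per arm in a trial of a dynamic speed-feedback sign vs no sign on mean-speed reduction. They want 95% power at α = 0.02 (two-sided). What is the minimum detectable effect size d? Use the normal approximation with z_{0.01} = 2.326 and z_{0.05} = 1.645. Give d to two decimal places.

d_min ≈ 0.43

For two independent groups of n = 169 each: d_min = (z_{α/2} + z_β)·√(2/n).
z-sum = 2.326 + 1.645 = 3.971.
d_min = 3.971 × √(2/169) = 3.971 × 0.1088 = 0.432.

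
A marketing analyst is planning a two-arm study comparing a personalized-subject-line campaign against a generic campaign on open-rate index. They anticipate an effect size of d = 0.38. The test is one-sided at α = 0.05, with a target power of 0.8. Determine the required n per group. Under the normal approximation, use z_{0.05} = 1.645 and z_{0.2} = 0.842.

For two independent groups with equal n: n = 2·((z_{α} + z_β) / d)².
z_{α} + z_β = 1.645 + 0.842 = 2.487.
n = 2 × (2.487 / 0.38)² = 2 × 6.545² = 2 × 42.83 = 85.7.
Round up to the next whole participant.

n = 86 per group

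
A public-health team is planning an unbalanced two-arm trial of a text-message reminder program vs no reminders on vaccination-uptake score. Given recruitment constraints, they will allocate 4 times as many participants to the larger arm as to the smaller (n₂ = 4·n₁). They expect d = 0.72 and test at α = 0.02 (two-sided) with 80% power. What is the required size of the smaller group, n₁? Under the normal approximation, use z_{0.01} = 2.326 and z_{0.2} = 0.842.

n₁ = 25

With allocation ratio k = n₂/n₁ = 4, Var(x̄₁−x̄₂) = σ²(1/n₁ + 1/(k·n₁)) = σ²·(k+1)/(k·n₁).
So n₁ = (1 + 1/k)·((z_{α/2} + z_β)/d)² = 1.250 × (3.168/0.72)².
n₁ = 1.250 × 19.36 = 24.2.
Round up: n₁ = 25, giving n₂ = 4 × 25 = 100.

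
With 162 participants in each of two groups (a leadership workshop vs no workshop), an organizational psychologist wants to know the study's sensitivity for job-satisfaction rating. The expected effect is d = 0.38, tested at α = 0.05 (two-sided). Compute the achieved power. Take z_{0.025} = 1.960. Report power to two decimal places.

power ≈ 0.93

For two equal groups, power = Φ(d·√(n/2) − z_{α/2}).
d·√(n/2) = 0.38 × √(162/2) = 0.38 × 9.000 = 3.420.
z_β = 3.420 − 1.960 = 1.460.
Power = Φ(1.460) = 0.928.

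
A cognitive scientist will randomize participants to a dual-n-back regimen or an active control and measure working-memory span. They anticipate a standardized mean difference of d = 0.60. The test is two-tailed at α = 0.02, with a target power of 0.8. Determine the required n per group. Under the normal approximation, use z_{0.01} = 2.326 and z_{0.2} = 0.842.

n = 56 per group

For two independent groups with equal n: n = 2·((z_{α/2} + z_β) / d)².
z_{α/2} + z_β = 2.326 + 0.842 = 3.168.
n = 2 × (3.168 / 0.60)² = 2 × 5.280² = 2 × 27.88 = 55.8.
Round up to the next whole participant.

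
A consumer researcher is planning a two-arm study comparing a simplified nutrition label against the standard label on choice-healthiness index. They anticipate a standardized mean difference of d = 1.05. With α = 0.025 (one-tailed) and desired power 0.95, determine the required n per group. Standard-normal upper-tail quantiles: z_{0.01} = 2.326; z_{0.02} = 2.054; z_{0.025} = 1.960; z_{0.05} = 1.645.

n = 24 per group

For two independent groups with equal n: n = 2·((z_{α} + z_β) / d)².
z_{α} + z_β = 1.960 + 1.645 = 3.605.
n = 2 × (3.605 / 1.05)² = 2 × 3.433² = 2 × 11.79 = 23.6.
Round up to the next whole participant.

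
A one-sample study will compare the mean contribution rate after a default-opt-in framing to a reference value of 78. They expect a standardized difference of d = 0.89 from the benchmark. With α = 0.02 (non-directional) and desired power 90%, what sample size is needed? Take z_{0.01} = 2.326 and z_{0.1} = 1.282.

n = 17

For a one-sample test: n = ((z_{α/2} + z_β) / d)².
z_{α/2} + z_β = 2.326 + 1.282 = 3.608.
n = (3.608 / 0.89)² = 4.054² = 16.43.
Round up.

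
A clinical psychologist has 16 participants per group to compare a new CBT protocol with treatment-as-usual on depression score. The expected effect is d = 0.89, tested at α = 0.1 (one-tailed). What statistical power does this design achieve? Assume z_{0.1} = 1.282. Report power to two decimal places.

For two equal groups, power = Φ(d·√(n/2) − z_{α}).
d·√(n/2) = 0.89 × √(16/2) = 0.89 × 2.828 = 2.517.
z_β = 2.517 − 1.282 = 1.235.
Power = Φ(1.235) = 0.892.

power ≈ 0.89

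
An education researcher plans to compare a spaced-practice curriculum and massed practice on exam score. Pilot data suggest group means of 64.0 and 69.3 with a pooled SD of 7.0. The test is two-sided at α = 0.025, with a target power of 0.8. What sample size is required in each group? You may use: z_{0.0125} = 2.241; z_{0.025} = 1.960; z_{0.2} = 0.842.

n = 34 per group

Cohen's d = |M₁ − M₂| / SD_pooled = |64.0 − 69.3| / 7.0 = 5.3 / 7.0 = 0.757.
For two independent groups with equal n: n = 2·((z_{α/2} + z_β) / d)².
z_{α/2} + z_β = 2.241 + 0.842 = 3.083.
n = 2 × (3.083 / 0.757)² = 2 × 4.073² = 2 × 16.59 = 33.2.
Round up to the next whole participant.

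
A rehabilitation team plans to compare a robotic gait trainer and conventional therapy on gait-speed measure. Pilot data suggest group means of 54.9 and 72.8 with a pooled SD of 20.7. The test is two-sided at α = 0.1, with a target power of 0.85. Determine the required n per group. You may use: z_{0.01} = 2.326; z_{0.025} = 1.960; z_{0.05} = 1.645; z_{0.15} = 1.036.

Cohen's d = |M₁ − M₂| / SD_pooled = |54.9 − 72.8| / 20.7 = 17.9 / 20.7 = 0.865.
For two independent groups with equal n: n = 2·((z_{α/2} + z_β) / d)².
z_{α/2} + z_β = 1.645 + 1.036 = 2.681.
n = 2 × (2.681 / 0.865)² = 2 × 3.099² = 2 × 9.61 = 19.2.
Round up to the next whole participant.

n = 20 per group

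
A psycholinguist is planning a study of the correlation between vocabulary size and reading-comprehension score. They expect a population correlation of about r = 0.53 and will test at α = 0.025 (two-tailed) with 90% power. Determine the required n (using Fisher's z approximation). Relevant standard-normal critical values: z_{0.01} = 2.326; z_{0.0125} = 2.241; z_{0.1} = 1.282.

n = 39

Fisher's z: C = ½·ln((1+r)/(1−r)) = ½·ln(3.2553) = 0.5901.
n = ((z_{α/2} + z_β)/C)² + 3.
(2.241 + 1.282) / 0.5901 = 3.523 / 0.5901 = 5.970.
n = 5.970² + 3 = 35.64 + 3 = 38.6.
Round up.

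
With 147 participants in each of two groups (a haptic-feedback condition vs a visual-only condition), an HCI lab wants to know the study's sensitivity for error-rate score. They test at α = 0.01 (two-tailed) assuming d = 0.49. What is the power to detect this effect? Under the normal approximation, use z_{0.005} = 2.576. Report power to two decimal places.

power ≈ 0.95

For two equal groups, power = Φ(d·√(n/2) − z_{α/2}).
d·√(n/2) = 0.49 × √(147/2) = 0.49 × 8.573 = 4.201.
z_β = 4.201 − 2.576 = 1.625.
Power = Φ(1.625) = 0.948.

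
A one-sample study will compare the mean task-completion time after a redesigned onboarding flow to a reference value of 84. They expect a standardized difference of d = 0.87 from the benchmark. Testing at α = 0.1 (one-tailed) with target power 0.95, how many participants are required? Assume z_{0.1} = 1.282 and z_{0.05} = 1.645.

n = 12

For a one-sample test: n = ((z_{α} + z_β) / d)².
z_{α} + z_β = 1.282 + 1.645 = 2.927.
n = (2.927 / 0.87)² = 3.364² = 11.32.
Round up.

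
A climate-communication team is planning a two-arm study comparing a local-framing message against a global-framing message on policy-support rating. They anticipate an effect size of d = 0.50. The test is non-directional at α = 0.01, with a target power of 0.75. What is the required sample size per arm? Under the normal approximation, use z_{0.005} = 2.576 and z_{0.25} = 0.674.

For two independent groups with equal n: n = 2·((z_{α/2} + z_β) / d)².
z_{α/2} + z_β = 2.576 + 0.674 = 3.250.
n = 2 × (3.250 / 0.50)² = 2 × 6.500² = 2 × 42.25 = 84.5.
Round up to the next whole participant.

n = 85 per group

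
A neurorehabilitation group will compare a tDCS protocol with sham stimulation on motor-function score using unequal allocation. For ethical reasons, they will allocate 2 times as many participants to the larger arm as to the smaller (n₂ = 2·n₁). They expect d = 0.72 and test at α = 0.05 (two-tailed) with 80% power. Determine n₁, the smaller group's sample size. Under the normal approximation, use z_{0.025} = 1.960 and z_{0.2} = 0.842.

n₁ = 23

With allocation ratio k = n₂/n₁ = 2, Var(x̄₁−x̄₂) = σ²(1/n₁ + 1/(k·n₁)) = σ²·(k+1)/(k·n₁).
So n₁ = (1 + 1/k)·((z_{α/2} + z_β)/d)² = 1.500 × (2.802/0.72)².
n₁ = 1.500 × 15.15 = 22.7.
Round up: n₁ = 23, giving n₂ = 2 × 23 = 46.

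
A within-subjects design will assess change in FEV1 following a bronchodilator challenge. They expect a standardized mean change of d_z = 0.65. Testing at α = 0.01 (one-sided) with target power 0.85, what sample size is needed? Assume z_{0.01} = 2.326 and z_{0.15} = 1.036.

For a paired (one-sample on differences) test: n = ((z_{α} + z_β) / d)².
z_{α} + z_β = 2.326 + 1.036 = 3.362.
n = (3.362 / 0.65)² = 5.172² = 26.75.
Round up.

n = 27 pairs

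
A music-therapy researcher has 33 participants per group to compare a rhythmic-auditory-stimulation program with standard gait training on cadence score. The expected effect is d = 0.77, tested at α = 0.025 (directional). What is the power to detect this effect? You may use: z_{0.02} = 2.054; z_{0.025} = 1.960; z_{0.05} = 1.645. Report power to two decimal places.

For two equal groups, power = Φ(d·√(n/2) − z_{α}).
d·√(n/2) = 0.77 × √(33/2) = 0.77 × 4.062 = 3.128.
z_β = 3.128 − 1.960 = 1.168.
Power = Φ(1.168) = 0.879.

power ≈ 0.88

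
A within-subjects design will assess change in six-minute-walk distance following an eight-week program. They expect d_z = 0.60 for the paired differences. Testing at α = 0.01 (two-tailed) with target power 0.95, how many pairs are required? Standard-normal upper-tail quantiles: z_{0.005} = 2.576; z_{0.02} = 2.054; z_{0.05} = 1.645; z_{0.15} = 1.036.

For a paired (one-sample on differences) test: n = ((z_{α/2} + z_β) / d)².
z_{α/2} + z_β = 2.576 + 1.645 = 4.221.
n = (4.221 / 0.60)² = 7.035² = 49.49.
Round up.

n = 50 pairs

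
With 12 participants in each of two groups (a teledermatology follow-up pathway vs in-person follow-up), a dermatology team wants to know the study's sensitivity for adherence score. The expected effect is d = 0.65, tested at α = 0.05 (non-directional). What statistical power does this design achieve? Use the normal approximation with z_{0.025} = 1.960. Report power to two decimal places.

For two equal groups, power = Φ(d·√(n/2) − z_{α/2}).
d·√(n/2) = 0.65 × √(12/2) = 0.65 × 2.449 = 1.592.
z_β = 1.592 − 1.960 = -0.368.
Power = Φ(-0.368) = 0.356.

power ≈ 0.36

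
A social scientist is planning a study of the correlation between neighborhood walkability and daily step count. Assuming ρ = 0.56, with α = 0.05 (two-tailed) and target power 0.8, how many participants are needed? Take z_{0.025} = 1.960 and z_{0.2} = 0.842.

Fisher's z: C = ½·ln((1+r)/(1−r)) = ½·ln(3.5455) = 0.6328.
n = ((z_{α/2} + z_β)/C)² + 3.
(1.960 + 0.842) / 0.6328 = 2.802 / 0.6328 = 4.428.
n = 4.428² + 3 = 19.61 + 3 = 22.6.
Round up.

n = 23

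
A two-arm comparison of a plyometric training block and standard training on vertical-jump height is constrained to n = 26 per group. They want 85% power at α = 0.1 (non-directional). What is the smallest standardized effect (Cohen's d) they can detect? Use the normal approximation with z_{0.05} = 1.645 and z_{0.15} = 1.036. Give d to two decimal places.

For two independent groups of n = 26 each: d_min = (z_{α/2} + z_β)·√(2/n).
z-sum = 1.645 + 1.036 = 2.681.
d_min = 2.681 × √(2/26) = 2.681 × 0.2774 = 0.744.

d_min ≈ 0.74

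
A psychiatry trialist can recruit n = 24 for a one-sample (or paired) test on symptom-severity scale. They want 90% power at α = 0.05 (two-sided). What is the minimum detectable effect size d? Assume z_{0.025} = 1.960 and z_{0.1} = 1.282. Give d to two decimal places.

d_min ≈ 0.66

For a single sample (or paired design) of n = 24: d_min = (z_{α/2} + z_β)/√n.
z-sum = 1.960 + 1.282 = 3.242.
d_min = 3.242 / √24 = 3.242 / 4.899 = 0.662.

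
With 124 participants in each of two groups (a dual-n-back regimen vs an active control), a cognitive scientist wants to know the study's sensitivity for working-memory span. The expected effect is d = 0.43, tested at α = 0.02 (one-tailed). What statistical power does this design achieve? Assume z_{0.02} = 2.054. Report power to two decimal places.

For two equal groups, power = Φ(d·√(n/2) − z_{α}).
d·√(n/2) = 0.43 × √(124/2) = 0.43 × 7.874 = 3.386.
z_β = 3.386 − 2.054 = 1.332.
Power = Φ(1.332) = 0.909.

power ≈ 0.91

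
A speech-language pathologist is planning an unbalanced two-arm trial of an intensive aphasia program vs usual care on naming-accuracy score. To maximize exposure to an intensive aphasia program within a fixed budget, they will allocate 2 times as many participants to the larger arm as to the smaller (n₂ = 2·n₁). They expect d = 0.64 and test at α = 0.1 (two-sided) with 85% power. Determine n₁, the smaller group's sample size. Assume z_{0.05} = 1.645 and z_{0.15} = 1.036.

n₁ = 27

With allocation ratio k = n₂/n₁ = 2, Var(x̄₁−x̄₂) = σ²(1/n₁ + 1/(k·n₁)) = σ²·(k+1)/(k·n₁).
So n₁ = (1 + 1/k)·((z_{α/2} + z_β)/d)² = 1.500 × (2.681/0.64)².
n₁ = 1.500 × 17.55 = 26.3.
Round up: n₁ = 27, giving n₂ = 2 × 27 = 54.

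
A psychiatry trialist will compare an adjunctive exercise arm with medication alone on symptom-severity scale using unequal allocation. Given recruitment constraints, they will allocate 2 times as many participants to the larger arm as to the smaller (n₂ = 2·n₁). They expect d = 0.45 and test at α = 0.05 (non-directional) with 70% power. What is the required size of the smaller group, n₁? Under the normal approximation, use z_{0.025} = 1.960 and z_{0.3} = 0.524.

With allocation ratio k = n₂/n₁ = 2, Var(x̄₁−x̄₂) = σ²(1/n₁ + 1/(k·n₁)) = σ²·(k+1)/(k·n₁).
So n₁ = (1 + 1/k)·((z_{α/2} + z_β)/d)² = 1.500 × (2.484/0.45)².
n₁ = 1.500 × 30.47 = 45.7.
Round up: n₁ = 46, giving n₂ = 2 × 46 = 92.

n₁ = 46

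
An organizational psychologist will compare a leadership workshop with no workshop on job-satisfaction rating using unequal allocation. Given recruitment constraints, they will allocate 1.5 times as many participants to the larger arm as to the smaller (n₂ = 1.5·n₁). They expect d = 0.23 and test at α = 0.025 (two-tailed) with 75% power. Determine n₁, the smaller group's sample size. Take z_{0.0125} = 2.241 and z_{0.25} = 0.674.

With allocation ratio k = n₂/n₁ = 1.5, Var(x̄₁−x̄₂) = σ²(1/n₁ + 1/(k·n₁)) = σ²·(k+1)/(k·n₁).
So n₁ = (1 + 1/k)·((z_{α/2} + z_β)/d)² = 1.667 × (2.915/0.23)².
n₁ = 1.667 × 160.63 = 267.7.
Round up: n₁ = 268, giving n₂ = 1.5 × 268 = 402.

n₁ = 268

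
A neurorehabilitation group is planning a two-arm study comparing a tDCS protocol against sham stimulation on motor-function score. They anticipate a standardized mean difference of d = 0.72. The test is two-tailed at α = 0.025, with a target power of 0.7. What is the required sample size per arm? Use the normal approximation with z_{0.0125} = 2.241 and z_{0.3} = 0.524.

For two independent groups with equal n: n = 2·((z_{α/2} + z_β) / d)².
z_{α/2} + z_β = 2.241 + 0.524 = 2.765.
n = 2 × (2.765 / 0.72)² = 2 × 3.840² = 2 × 14.75 = 29.5.
Round up to the next whole participant.

n = 30 per group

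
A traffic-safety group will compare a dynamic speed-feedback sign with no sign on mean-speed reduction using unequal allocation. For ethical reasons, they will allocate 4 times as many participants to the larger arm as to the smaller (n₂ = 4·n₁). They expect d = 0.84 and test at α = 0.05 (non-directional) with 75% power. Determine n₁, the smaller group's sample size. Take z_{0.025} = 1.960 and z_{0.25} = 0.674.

n₁ = 13

With allocation ratio k = n₂/n₁ = 4, Var(x̄₁−x̄₂) = σ²(1/n₁ + 1/(k·n₁)) = σ²·(k+1)/(k·n₁).
So n₁ = (1 + 1/k)·((z_{α/2} + z_β)/d)² = 1.250 × (2.634/0.84)².
n₁ = 1.250 × 9.83 = 12.3.
Round up: n₁ = 13, giving n₂ = 4 × 13 = 52.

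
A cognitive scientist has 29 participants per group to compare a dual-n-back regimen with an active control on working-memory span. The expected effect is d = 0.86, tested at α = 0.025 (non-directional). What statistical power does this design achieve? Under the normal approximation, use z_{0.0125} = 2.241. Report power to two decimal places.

For two equal groups, power = Φ(d·√(n/2) − z_{α/2}).
d·√(n/2) = 0.86 × √(29/2) = 0.86 × 3.808 = 3.275.
z_β = 3.275 − 2.241 = 1.034.
Power = Φ(1.034) = 0.849.

power ≈ 0.85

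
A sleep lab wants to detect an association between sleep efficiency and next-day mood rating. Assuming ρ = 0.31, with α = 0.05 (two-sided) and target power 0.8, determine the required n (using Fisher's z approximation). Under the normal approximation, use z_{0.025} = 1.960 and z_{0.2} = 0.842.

Fisher's z: C = ½·ln((1+r)/(1−r)) = ½·ln(1.8986) = 0.3205.
n = ((z_{α/2} + z_β)/C)² + 3.
(1.960 + 0.842) / 0.3205 = 2.802 / 0.3205 = 8.743.
n = 8.743² + 3 = 76.43 + 3 = 79.4.
Round up.

n = 80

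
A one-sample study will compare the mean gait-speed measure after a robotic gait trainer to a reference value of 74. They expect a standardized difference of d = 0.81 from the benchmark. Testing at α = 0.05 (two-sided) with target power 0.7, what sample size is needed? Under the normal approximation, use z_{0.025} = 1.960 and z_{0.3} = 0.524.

For a one-sample test: n = ((z_{α/2} + z_β) / d)².
z_{α/2} + z_β = 1.960 + 0.524 = 2.484.
n = (2.484 / 0.81)² = 3.067² = 9.40.
Round up.

n = 10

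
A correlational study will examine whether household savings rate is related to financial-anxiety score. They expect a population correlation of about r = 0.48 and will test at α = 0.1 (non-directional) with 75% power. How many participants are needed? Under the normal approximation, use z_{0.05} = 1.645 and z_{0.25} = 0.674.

Fisher's z: C = ½·ln((1+r)/(1−r)) = ½·ln(2.8462) = 0.5230.
n = ((z_{α/2} + z_β)/C)² + 3.
(1.645 + 0.674) / 0.5230 = 2.319 / 0.5230 = 4.434.
n = 4.434² + 3 = 19.66 + 3 = 22.7.
Round up.

n = 23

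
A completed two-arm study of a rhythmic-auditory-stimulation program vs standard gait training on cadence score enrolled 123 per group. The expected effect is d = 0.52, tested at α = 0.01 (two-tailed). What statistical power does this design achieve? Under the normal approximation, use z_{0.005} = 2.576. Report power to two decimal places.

For two equal groups, power = Φ(d·√(n/2) − z_{α/2}).
d·√(n/2) = 0.52 × √(123/2) = 0.52 × 7.842 = 4.078.
z_β = 4.078 − 2.576 = 1.502.
Power = Φ(1.502) = 0.933.

power ≈ 0.93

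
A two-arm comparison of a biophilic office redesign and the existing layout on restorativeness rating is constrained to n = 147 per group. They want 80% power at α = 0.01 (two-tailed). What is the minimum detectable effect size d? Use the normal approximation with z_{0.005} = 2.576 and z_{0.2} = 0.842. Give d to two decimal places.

For two independent groups of n = 147 each: d_min = (z_{α/2} + z_β)·√(2/n).
z-sum = 2.576 + 0.842 = 3.418.
d_min = 3.418 × √(2/147) = 3.418 × 0.1166 = 0.399.

d_min ≈ 0.40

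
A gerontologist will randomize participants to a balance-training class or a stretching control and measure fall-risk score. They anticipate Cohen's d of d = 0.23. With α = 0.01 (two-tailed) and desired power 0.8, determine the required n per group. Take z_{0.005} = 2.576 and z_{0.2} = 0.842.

For two independent groups with equal n: n = 2·((z_{α/2} + z_β) / d)².
z_{α/2} + z_β = 2.576 + 0.842 = 3.418.
n = 2 × (3.418 / 0.23)² = 2 × 14.861² = 2 × 220.85 = 441.7.
Round up to the next whole participant.

n = 442 per group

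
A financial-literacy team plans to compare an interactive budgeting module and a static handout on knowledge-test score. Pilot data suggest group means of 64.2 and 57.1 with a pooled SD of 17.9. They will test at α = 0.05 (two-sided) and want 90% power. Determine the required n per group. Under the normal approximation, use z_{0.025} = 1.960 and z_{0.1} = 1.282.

n = 134 per group

Cohen's d = |M₁ − M₂| / SD_pooled = |64.2 − 57.1| / 17.9 = 7.1 / 17.9 = 0.397.
For two independent groups with equal n: n = 2·((z_{α/2} + z_β) / d)².
z_{α/2} + z_β = 1.960 + 1.282 = 3.242.
n = 2 × (3.242 / 0.397)² = 2 × 8.166² = 2 × 66.69 = 133.4.
Round up to the next whole participant.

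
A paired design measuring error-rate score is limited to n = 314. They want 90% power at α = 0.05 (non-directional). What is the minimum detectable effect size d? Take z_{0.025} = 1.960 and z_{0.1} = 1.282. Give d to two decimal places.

For a single sample (or paired design) of n = 314: d_min = (z_{α/2} + z_β)/√n.
z-sum = 1.960 + 1.282 = 3.242.
d_min = 3.242 / √314 = 3.242 / 17.720 = 0.183.

d_min ≈ 0.18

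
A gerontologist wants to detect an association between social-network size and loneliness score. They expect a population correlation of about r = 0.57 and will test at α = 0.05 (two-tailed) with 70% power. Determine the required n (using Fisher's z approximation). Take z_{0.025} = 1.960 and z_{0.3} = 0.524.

Fisher's z: C = ½·ln((1+r)/(1−r)) = ½·ln(3.6512) = 0.6475.
n = ((z_{α/2} + z_β)/C)² + 3.
(1.960 + 0.524) / 0.6475 = 2.484 / 0.6475 = 3.836.
n = 3.836² + 3 = 14.72 + 3 = 17.7.
Round up.

n = 18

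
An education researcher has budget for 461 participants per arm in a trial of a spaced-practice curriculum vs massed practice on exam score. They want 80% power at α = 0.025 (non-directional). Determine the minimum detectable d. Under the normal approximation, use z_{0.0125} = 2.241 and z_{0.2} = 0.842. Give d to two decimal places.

For two independent groups of n = 461 each: d_min = (z_{α/2} + z_β)·√(2/n).
z-sum = 2.241 + 0.842 = 3.083.
d_min = 3.083 × √(2/461) = 3.083 × 0.0659 = 0.203.

d_min ≈ 0.20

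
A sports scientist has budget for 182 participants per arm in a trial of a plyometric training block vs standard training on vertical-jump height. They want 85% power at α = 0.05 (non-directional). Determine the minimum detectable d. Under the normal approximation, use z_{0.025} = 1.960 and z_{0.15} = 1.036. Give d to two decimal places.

For two independent groups of n = 182 each: d_min = (z_{α/2} + z_β)·√(2/n).
z-sum = 1.960 + 1.036 = 2.996.
d_min = 2.996 × √(2/182) = 2.996 × 0.1048 = 0.314.

d_min ≈ 0.31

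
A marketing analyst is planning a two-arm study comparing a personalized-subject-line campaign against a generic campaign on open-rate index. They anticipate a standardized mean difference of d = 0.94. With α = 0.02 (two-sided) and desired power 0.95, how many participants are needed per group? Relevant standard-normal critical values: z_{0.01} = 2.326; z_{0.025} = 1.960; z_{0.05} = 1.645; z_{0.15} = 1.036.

n = 36 per group

For two independent groups with equal n: n = 2·((z_{α/2} + z_β) / d)².
z_{α/2} + z_β = 2.326 + 1.645 = 3.971.
n = 2 × (3.971 / 0.94)² = 2 × 4.224² = 2 × 17.85 = 35.7.
Round up to the next whole participant.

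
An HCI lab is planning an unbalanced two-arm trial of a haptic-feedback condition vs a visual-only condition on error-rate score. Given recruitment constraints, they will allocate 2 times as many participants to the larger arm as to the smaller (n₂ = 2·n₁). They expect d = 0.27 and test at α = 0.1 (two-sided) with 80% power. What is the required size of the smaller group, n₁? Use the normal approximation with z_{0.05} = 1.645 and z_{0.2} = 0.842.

n₁ = 128

With allocation ratio k = n₂/n₁ = 2, Var(x̄₁−x̄₂) = σ²(1/n₁ + 1/(k·n₁)) = σ²·(k+1)/(k·n₁).
So n₁ = (1 + 1/k)·((z_{α/2} + z_β)/d)² = 1.500 × (2.487/0.27)².
n₁ = 1.500 × 84.84 = 127.3.
Round up: n₁ = 128, giving n₂ = 2 × 128 = 256.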